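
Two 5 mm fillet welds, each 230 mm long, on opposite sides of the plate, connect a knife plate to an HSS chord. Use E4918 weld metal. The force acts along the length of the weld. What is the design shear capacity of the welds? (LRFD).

E49XX → F_EXX = 490 MPa.
Effective throat t_e = 0.707 × 5 = 3.535 mm.
Total length L = 460 mm; A_we = 3.535 × 460 = 1626 mm².
F_nw = 0.6 F_EXX = 0.6 × 490 = 294 MPa.
φR_n = 0.75 × 294 × 1626 × 10⁻³ = 358.6 kN.

φR_n ≈ 359 kN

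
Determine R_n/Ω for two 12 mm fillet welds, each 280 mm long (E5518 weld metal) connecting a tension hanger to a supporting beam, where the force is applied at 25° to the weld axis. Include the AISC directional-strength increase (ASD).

E55XX → F_EXX = 550 MPa.
t_e = 0.707 × 12 = 8.484 mm; A_we = 8.484 × 560 = 4751 mm².
Directional factor: 1.0 + 0.5 sin^1.5(25°) = 1.137.
F_nw = 0.6 × 550 × 1.137 = 375.3 MPa.
R_n/Ω = (375.3 × 4751) / 2.0 × 10⁻³ = 891.6 kN.

R_n/Ω ≈ 892 kN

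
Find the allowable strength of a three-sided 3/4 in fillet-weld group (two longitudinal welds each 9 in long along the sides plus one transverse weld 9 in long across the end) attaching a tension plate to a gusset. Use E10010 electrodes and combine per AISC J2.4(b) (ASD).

E100XX → F_EXX = 100 ksi.
t_e = 0.707 × 0.75 = 0.5302 in.
R_nwl = 0.6 × 100 × 0.5302 × 18 = 572.7 kip (longitudinal, 2 welds).
R_nwt = 0.6 × 100 × 0.5302 × 9 = 286.3 kip (transverse, base value).
(i) R_nwl + R_nwt = 859 kip; (ii) 0.85 R_nwl + 1.5 R_nwt = 916.3 kip.
R_n = max = 916.3 kip [governs: (ii)]; R_n/Ω = 458.1 kip.

R_n/Ω ≈ 458 kip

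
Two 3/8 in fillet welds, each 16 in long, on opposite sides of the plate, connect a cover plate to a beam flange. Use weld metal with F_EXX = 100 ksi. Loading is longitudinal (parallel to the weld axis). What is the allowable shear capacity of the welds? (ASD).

R_n/Ω ≈ 255 kips

Effective throat t_e = 0.707 × 0.375 = 0.2651 in.
Total length L = 32 in; A_we = 0.2651 × 32 = 8.484 in².
F_nw = 0.6 F_EXX = 0.6 × 100 = 60 ksi.
R_n = 60 × 8.484 = 509 kips; R_n/Ω = 509/2.0 = 254.5 kips.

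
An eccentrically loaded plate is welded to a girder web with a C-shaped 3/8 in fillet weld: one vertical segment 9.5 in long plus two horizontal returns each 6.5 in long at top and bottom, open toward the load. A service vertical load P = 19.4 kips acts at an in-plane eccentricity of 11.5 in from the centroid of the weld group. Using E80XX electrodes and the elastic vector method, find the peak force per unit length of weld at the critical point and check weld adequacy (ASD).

f_max ≈ 3.81 kip/in; adequate

E80XX → F_EXX = 80 ksi.
Total weld length L_w = 22.5 in. Treat welds as unit-width lines.
Centroid: x̄ = 2×6.5×3.25 / 22.5 = 1.878 in from the vertical weld.
Polar moment about centroid: J = I_x + I_y = [9.5³/12 + 2×6.5×4.75²] + [9.5×1.878² + 2(6.5³/12 + 6.5×1.372²)] = 468.5 in³.
Direct shear f_v = P/L_w = 19.4 / 22.5 = 0.8622 kip/in (vertical).
Torsion M = P·e = 19.4 × 11.5 = 223.1 kip·in.
Critical point at (x, y) = (4.622, 4.75) from centroid. f_tx = M·y/J = 2.262 kip/in; f_ty = M·x/J = 2.201 kip/in.
Resultant f_max = √[f_tx² + (f_v + f_ty)²] = √[2.262² + (0.8622 + 2.201)²] = 3.808 kip/in.
Capacity per unit length: r_n/Ω = (1/2.0) × 0.6 × 80 × (0.707 × 0.375) = 6.363 kip/in.
3.808 ≤ 6.363 → adequate.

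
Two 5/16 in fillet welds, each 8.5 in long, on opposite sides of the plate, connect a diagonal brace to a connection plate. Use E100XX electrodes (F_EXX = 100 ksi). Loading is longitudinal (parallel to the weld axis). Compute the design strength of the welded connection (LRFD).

φR_n ≈ 169 kips

Effective throat t_e = 0.707 × 0.3125 = 0.2209 in.
Total length L = 17 in; A_we = 0.2209 × 17 = 3.756 in².
F_nw = 0.6 F_EXX = 0.6 × 100 = 60 ksi.
φR_n = 0.75 × 60 × 3.756 = 169 kips.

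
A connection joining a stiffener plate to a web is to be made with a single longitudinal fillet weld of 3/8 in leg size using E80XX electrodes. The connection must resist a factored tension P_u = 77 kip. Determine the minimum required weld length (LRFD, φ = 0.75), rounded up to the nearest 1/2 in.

E80XX → F_EXX = 80 ksi.
Throat t_e = 0.707 × 0.375 = 0.2651 in.
φr_n = 0.75 × 0.6 × 80 × 0.2651 = 9.544 kip/in.
L_req = P_u / φr_n = 77 / 9.544 = 8.067 in total.
Round up → use L = 8.5 in.

L = 8.5 in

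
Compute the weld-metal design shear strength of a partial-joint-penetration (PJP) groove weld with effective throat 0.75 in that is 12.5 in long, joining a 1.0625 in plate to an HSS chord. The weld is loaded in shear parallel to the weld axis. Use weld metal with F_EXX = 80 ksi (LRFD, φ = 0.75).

Effective throat (given) t_e = 0.75 in.
A_we = 0.75 × 12.5 = 9.375 in².
F_nw = 0.6 F_EXX = 48 ksi.
φR_n = 0.75 × 48 × 9.375 = 337.5 kips.

φR_n ≈ 338 kips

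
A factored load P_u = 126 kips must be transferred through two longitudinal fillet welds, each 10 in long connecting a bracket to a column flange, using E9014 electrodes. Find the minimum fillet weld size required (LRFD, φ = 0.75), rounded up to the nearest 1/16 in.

w = 1/4 in

E90XX → F_EXX = 90 ksi.
Total weld length L = 20 in.
Required throat t_e = P_u / (φ × 0.6 F_EXX × L) = 126 / (0.75 × 0.6 × 90 × 20) = 0.1556 in.
Required leg w = t_e / 0.707 = 0.22 in → use 1/4 in.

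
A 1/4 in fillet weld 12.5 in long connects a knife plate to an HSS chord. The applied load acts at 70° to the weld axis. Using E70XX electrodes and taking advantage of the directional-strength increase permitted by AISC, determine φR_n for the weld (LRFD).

E70XX → F_EXX = 70 ksi.
t_e = 0.707 × 0.25 = 0.1767 in; A_we = 0.1767 × 12.5 = 2.209 in².
Directional factor: 1.0 + 0.5 sin^1.5(70°) = 1.455.
F_nw = 0.6 × 70 × 1.455 = 61.13 ksi.
φR_n = 0.75 × 61.13 × 2.209 = 101.3 kips.

φR_n ≈ 101 kips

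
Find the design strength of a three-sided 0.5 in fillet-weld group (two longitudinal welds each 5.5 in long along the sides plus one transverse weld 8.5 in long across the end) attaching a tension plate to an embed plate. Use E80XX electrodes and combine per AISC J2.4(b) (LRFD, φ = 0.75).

φR_n ≈ 281 kip

E80XX → F_EXX = 80 ksi.
t_e = 0.707 × 0.5 = 0.3535 in.
R_nwl = 0.6 × 80 × 0.3535 × 11 = 186.6 kip (longitudinal, 2 welds).
R_nwt = 0.6 × 80 × 0.3535 × 8.5 = 144.2 kip (transverse, base value).
(i) R_nwl + R_nwt = 330.9 kip; (ii) 0.85 R_nwl + 1.5 R_nwt = 375 kip.
R_n = max = 375 kip [governs: (ii)]; φR_n = 281.2 kip.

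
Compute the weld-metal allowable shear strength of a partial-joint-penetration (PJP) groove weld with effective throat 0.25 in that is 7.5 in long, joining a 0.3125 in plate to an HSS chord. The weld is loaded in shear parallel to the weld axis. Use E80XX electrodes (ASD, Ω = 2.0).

E80XX → F_EXX = 80 ksi.
Effective throat (given) t_e = 0.25 in.
A_we = 0.25 × 7.5 = 1.875 in².
F_nw = 0.6 F_EXX = 48 ksi.
R_n/Ω = (48 × 1.875) / 2.0 = 45 kips.

R_n/Ω ≈ 45 kips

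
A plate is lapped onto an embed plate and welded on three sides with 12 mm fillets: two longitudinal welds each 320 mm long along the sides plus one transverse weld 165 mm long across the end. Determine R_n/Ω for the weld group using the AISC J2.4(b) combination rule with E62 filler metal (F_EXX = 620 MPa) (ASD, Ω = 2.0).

R_n/Ω ≈ 1270 kN

t_e = 0.707 × 12 = 8.484 mm.
R_nwl = 0.6 × 620 × 8.484 × 640 × 10⁻³ = 2020 kN (longitudinal, 2 welds).
R_nwt = 0.6 × 620 × 8.484 × 165 × 10⁻³ = 520.7 kN (transverse, base value).
(i) R_nwl + R_nwt = 2541 kN; (ii) 0.85 R_nwl + 1.5 R_nwt = 2498 kN.
R_n = max = 2541 kN [governs: (i)]; R_n/Ω = 1270 kN.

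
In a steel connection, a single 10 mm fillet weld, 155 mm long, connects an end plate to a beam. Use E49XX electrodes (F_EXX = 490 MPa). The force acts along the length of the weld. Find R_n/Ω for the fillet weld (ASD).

R_n/Ω ≈ 161 kN

Effective throat t_e = 0.707 × 10 = 7.07 mm.
Total length L = 155 mm; A_we = 7.07 × 155 = 1096 mm².
F_nw = 0.6 F_EXX = 0.6 × 490 = 294 MPa.
R_n = 294 × 1096 × 10⁻³ = 322.2 kN; R_n/Ω = 322.2/2.0 = 161.1 kN.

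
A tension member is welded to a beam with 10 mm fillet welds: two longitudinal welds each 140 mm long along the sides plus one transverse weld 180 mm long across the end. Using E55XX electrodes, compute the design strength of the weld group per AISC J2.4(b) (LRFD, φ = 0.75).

E55XX → F_EXX = 550 MPa.
t_e = 0.707 × 10 = 7.07 mm.
R_nwl = 0.6 × 550 × 7.07 × 280 × 10⁻³ = 653.3 kN (longitudinal, 2 welds).
R_nwt = 0.6 × 550 × 7.07 × 180 × 10⁻³ = 420 kN (transverse, base value).
(i) R_nwl + R_nwt = 1073 kN; (ii) 0.85 R_nwl + 1.5 R_nwt = 1185 kN.
R_n = max = 1185 kN [governs: (ii)]; φR_n = 888.9 kN.

φR_n ≈ 889 kN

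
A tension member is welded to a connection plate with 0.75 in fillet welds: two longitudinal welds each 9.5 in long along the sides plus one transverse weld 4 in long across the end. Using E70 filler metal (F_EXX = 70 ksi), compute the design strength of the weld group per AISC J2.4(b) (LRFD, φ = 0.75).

φR_n ≈ 384 kips

t_e = 0.707 × 0.75 = 0.5302 in.
R_nwl = 0.6 × 70 × 0.5302 × 19 = 423.1 kips (longitudinal, 2 welds).
R_nwt = 0.6 × 70 × 0.5302 × 4 = 89.08 kips (transverse, base value).
(i) R_nwl + R_nwt = 512.2 kips; (ii) 0.85 R_nwl + 1.5 R_nwt = 493.3 kips.
R_n = max = 512.2 kips [governs: (i)]; φR_n = 384.2 kips.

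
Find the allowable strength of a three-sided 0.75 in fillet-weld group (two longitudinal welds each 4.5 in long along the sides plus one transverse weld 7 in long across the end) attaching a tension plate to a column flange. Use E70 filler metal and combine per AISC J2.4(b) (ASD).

E70XX → F_EXX = 70 ksi.
t_e = 0.707 × 0.75 = 0.5302 in.
R_nwl = 0.6 × 70 × 0.5302 × 9 = 200.4 kips (longitudinal, 2 welds).
R_nwt = 0.6 × 70 × 0.5302 × 7 = 155.9 kips (transverse, base value).
(i) R_nwl + R_nwt = 356.3 kips; (ii) 0.85 R_nwl + 1.5 R_nwt = 404.2 kips.
R_n = max = 404.2 kips [governs: (ii)]; R_n/Ω = 202.1 kips.

R_n/Ω ≈ 202 kips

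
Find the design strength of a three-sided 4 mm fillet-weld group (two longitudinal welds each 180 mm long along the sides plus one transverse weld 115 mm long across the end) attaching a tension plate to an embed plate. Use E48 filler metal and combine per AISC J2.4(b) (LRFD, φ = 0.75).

E48XX → F_EXX = 480 MPa.
t_e = 0.707 × 4 = 2.828 mm.
R_nwl = 0.6 × 480 × 2.828 × 360 × 10⁻³ = 293.2 kN (longitudinal, 2 welds).
R_nwt = 0.6 × 480 × 2.828 × 115 × 10⁻³ = 93.66 kN (transverse, base value).
(i) R_nwl + R_nwt = 386.9 kN; (ii) 0.85 R_nwl + 1.5 R_nwt = 389.7 kN.
R_n = max = 389.7 kN [governs: (ii)]; φR_n = 292.3 kN.

φR_n ≈ 292 kN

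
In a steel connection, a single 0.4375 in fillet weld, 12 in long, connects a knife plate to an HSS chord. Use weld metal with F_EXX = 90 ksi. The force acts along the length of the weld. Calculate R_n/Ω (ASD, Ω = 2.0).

Effective throat t_e = 0.707 × 0.4375 = 0.3093 in.
Total length L = 12 in; A_we = 0.3093 × 12 = 3.712 in².
F_nw = 0.6 F_EXX = 0.6 × 90 = 54 ksi.
R_n = 54 × 3.712 = 200.4 kips; R_n/Ω = 200.4/2.0 = 100.2 kips.

R_n/Ω ≈ 100 kips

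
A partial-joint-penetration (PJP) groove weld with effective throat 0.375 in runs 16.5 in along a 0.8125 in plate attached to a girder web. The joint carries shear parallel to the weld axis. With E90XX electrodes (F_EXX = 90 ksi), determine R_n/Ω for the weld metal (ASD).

Effective throat (given) t_e = 0.375 in.
A_we = 0.375 × 16.5 = 6.188 in².
F_nw = 0.6 F_EXX = 54 ksi.
R_n/Ω = (54 × 6.188) / 2.0 = 167.1 kips.

R_n/Ω ≈ 167 kips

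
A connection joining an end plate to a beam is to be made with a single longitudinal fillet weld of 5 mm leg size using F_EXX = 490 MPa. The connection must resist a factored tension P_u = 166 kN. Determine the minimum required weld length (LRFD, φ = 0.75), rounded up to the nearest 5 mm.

L = 215 mm

Throat t_e = 0.707 × 5 = 3.535 mm.
φr_n = 0.75 × 0.6 × 490 × 3.535 × 10⁻³ = 0.7795 kN/mm.
L_req = P_u / φr_n = 166 / 0.7795 = 213 mm total.
Round up → use L = 215 mm.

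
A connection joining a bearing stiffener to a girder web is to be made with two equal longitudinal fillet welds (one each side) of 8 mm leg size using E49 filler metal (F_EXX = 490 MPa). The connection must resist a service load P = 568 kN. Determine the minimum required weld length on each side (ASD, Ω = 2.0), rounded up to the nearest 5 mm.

Throat t_e = 0.707 × 8 = 5.656 mm.
r_n/Ω = (0.6 × 490 × 5.656) / 2.0 = 831.4 N/mm = 0.8314 kN/mm.
L_req = P / (r_n/Ω) = 568 / 0.8314 = 683.2 mm total.
Per side: 683.2 / 2 = 341.6 mm.
Round up → use L = 345 mm on each side.

L = 345 mm on each side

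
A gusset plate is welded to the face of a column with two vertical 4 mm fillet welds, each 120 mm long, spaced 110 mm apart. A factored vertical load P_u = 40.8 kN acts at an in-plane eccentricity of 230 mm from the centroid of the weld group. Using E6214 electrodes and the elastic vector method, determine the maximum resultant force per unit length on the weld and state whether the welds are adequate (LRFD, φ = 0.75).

f_max ≈ 877 N/mm; NOT adequate

E62XX → F_EXX = 620 MPa.
Total weld length L_w = 240 mm. Treat welds as unit-width lines.
Polar moment about centroid: J = 2[d³/12 + d(b/2)²] = 2[120³/12 + 120×55²] = 1014000 mm³.
Direct shear f_v = P/L_w = 40.8×10³ / 240 = 170 N/mm (vertical).
Torsion M = P·e = 40.8×10³ × 230 = 9384000 N·mm.
Critical point at (x, y) = (55, 60) from centroid. f_tx = M·y/J = 555.3 N/mm; f_ty = M·x/J = 509 N/mm.
Resultant f_max = √[f_tx² + (f_v + f_ty)²] = √[555.3² + (170 + 509)²] = 877.1 N/mm.
Capacity per unit length: φr_n = 0.75 × 0.6 × 620 × (0.707 × 4) = 789 N/mm.
877.1 > 789 → NOT adequate.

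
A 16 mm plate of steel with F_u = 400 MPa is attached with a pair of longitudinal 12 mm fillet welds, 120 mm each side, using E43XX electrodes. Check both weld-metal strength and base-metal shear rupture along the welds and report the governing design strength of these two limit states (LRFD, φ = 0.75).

E43XX → F_EXX = 430 MPa.
t_e = 0.707 × 12 = 8.484 mm; L = 240 mm.
Weld metal: φR_n = 0.75 × 0.6 × 430 × 8.484 × 240 × 10⁻³ = 394 kN.
Base metal (shear rupture): φR_n = 0.75 × 0.6 × 400 × 16 × 240 × 10⁻³ = 691.2 kN.
Governing: weld metal.

φR_n ≈ 394 kN (weld metal governs)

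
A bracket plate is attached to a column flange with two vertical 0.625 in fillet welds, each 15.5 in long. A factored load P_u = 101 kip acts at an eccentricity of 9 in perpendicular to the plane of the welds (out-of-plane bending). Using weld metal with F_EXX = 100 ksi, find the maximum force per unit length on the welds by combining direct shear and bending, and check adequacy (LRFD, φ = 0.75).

f_max ≈ 11.8 kip/in; adequate

L_w = 2 × 15.5 = 31 in; section modulus (unit throat) S = 2 × L²/6 = 80.08 in².
Direct shear f_v = P/L_w = 101/31 = 3.258 kip/in.
Moment M = P × e = 101 × 9 = 909 kip·in; bending f_b = M/S = 11.35 kip/in.
f_max = √(f_v² + f_b²) = √(3.258² + 11.35²) = 11.81 kip/in.
φr_n = 0.75 × 0.6 × 100 × (0.707 × 0.625) = 19.88 kip/in → adequate.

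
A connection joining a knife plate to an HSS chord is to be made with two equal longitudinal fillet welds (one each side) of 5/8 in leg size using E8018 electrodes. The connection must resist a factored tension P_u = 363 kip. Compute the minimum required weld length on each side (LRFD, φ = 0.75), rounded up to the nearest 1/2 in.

L = 11.5 in on each side

E80XX → F_EXX = 80 ksi.
Throat t_e = 0.707 × 0.625 = 0.4419 in.
φr_n = 0.75 × 0.6 × 80 × 0.4419 = 15.91 kip/in.
L_req = P_u / φr_n = 363 / 15.91 = 22.82 in total.
Per side: 22.82 / 2 = 11.41 in.
Round up → use L = 11.5 in on each side.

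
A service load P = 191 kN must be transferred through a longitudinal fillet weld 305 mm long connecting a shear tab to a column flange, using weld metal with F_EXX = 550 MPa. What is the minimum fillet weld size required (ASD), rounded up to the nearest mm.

Total weld length L = 305 mm.
Required throat t_e = P × Ω / (0.6 F_EXX × L) = 191 × 2.0 / (0.6 × 550 × 305 × 10⁻³) = 3.795 mm.
Required leg w = t_e / 0.707 = 5.368 mm → use 6 mm.

w = 6 mm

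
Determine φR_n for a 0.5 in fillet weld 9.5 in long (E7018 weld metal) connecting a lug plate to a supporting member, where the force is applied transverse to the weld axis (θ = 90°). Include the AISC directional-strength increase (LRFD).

E70XX → F_EXX = 70 ksi.
t_e = 0.707 × 0.5 = 0.3535 in; A_we = 0.3535 × 9.5 = 3.358 in².
Directional factor: 1.0 + 0.5 sin^1.5(90°) = 1.5.
F_nw = 0.6 × 70 × 1.5 = 63 ksi.
φR_n = 0.75 × 63 × 3.358 = 158.7 kips.

φR_n ≈ 159 kips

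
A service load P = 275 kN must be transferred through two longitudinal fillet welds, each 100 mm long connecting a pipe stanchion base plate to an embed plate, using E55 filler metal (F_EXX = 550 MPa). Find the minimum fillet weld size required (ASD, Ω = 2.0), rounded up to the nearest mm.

w = 12 mm

Total weld length L = 200 mm.
Required throat t_e = P × Ω / (0.6 F_EXX × L) = 275 × 2.0 / (0.6 × 550 × 200 × 10⁻³) = 8.333 mm.
Required leg w = t_e / 0.707 = 11.79 mm → use 12 mm.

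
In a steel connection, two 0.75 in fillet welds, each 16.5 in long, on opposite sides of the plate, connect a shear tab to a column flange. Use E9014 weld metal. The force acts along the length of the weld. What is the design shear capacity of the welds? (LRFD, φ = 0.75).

φR_n ≈ 709 kips

E90XX → F_EXX = 90 ksi.
Effective throat t_e = 0.707 × 0.75 = 0.5302 in.
Total length L = 33 in; A_we = 0.5302 × 33 = 17.5 in².
F_nw = 0.6 F_EXX = 0.6 × 90 = 54 ksi.
φR_n = 0.75 × 54 × 17.5 = 708.7 kips.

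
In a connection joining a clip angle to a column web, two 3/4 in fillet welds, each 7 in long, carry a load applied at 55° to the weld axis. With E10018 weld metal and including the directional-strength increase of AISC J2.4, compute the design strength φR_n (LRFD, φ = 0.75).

φR_n ≈ 458 kip

E100XX → F_EXX = 100 ksi.
t_e = 0.707 × 0.75 = 0.5302 in; A_we = 0.5302 × 14 = 7.423 in².
Directional factor: 1.0 + 0.5 sin^1.5(55°) = 1.371.
F_nw = 0.6 × 100 × 1.371 = 82.24 ksi.
φR_n = 0.75 × 82.24 × 7.423 = 457.9 kip.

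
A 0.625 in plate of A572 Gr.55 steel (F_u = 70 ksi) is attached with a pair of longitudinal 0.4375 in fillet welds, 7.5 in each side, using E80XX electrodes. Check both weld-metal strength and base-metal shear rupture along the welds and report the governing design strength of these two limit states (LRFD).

φR_n ≈ 167 kips (weld metal governs)

E80XX → F_EXX = 80 ksi.
t_e = 0.707 × 0.4375 = 0.3093 in; L = 15 in.
Weld metal: φR_n = 0.75 × 0.6 × 80 × 0.3093 × 15 = 167 kips.
Base metal (shear rupture): φR_n = 0.75 × 0.6 × 70 × 0.625 × 15 = 295.3 kips.
Governing: weld metal.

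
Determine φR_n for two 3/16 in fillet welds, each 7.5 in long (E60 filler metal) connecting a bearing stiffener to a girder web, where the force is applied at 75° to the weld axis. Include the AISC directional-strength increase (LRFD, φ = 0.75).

E60XX → F_EXX = 60 ksi.
t_e = 0.707 × 0.1875 = 0.1326 in; A_we = 0.1326 × 15 = 1.988 in².
Directional factor: 1.0 + 0.5 sin^1.5(75°) = 1.475.
F_nw = 0.6 × 60 × 1.475 = 53.09 ksi.
φR_n = 0.75 × 53.09 × 1.988 = 79.17 kip.

φR_n ≈ 79.2 kip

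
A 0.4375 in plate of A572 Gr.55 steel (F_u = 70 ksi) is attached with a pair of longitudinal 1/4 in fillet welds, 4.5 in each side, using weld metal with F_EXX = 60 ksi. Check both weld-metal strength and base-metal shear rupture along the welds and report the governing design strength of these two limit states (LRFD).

φR_n ≈ 43 kips (weld metal governs)

t_e = 0.707 × 0.25 = 0.1767 in; L = 9 in.
Weld metal: φR_n = 0.75 × 0.6 × 60 × 0.1767 × 9 = 42.95 kips.
Base metal (shear rupture): φR_n = 0.75 × 0.6 × 70 × 0.4375 × 9 = 124 kips.
Governing: weld metal.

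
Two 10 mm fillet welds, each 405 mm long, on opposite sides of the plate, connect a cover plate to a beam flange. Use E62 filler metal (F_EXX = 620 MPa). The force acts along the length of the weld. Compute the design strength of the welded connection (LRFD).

Effective throat t_e = 0.707 × 10 = 7.07 mm.
Total length L = 810 mm; A_we = 7.07 × 810 = 5727 mm².
F_nw = 0.6 F_EXX = 0.6 × 620 = 372 MPa.
φR_n = 0.75 × 372 × 5727 × 10⁻³ = 1598 kN.

φR_n ≈ 1600 kN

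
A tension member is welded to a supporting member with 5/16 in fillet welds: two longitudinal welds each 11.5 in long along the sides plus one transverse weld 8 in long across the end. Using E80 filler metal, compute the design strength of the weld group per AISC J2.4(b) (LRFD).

E80XX → F_EXX = 80 ksi.
t_e = 0.707 × 0.3125 = 0.2209 in.
R_nwl = 0.6 × 80 × 0.2209 × 23 = 243.9 kips (longitudinal, 2 welds).
R_nwt = 0.6 × 80 × 0.2209 × 8 = 84.84 kips (transverse, base value).
(i) R_nwl + R_nwt = 328.8 kips; (ii) 0.85 R_nwl + 1.5 R_nwt = 334.6 kips.
R_n = max = 334.6 kips [governs: (ii)]; φR_n = 250.9 kips.

φR_n ≈ 251 kips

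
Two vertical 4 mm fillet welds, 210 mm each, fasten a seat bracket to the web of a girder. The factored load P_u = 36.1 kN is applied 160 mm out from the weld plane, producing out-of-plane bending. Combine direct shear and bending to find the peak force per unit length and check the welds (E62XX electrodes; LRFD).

E62XX → F_EXX = 620 MPa.
L_w = 2 × 210 = 420 mm; section modulus (unit throat) S = 2 × L²/6 = 14700 mm².
Direct shear f_v = P/L_w = 36.1×10³/420 = 85.95 N/mm.
Moment M = P × e = 36.1×10³ × 160 = 5776000 N·mm; bending f_b = M/S = 392.9 N/mm.
f_max = √(f_v² + f_b²) = √(85.95² + 392.9²) = 402.2 N/mm.
φr_n = 0.75 × 0.6 × 620 × (0.707 × 4) = 789 N/mm → adequate.

f_max ≈ 402 N/mm; adequate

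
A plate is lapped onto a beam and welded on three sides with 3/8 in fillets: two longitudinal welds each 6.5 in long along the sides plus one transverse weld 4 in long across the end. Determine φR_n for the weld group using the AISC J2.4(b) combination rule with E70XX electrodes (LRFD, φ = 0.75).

φR_n ≈ 142 kip

E70XX → F_EXX = 70 ksi.
t_e = 0.707 × 0.375 = 0.2651 in.
R_nwl = 0.6 × 70 × 0.2651 × 13 = 144.8 kip (longitudinal, 2 welds).
R_nwt = 0.6 × 70 × 0.2651 × 4 = 44.54 kip (transverse, base value).
(i) R_nwl + R_nwt = 189.3 kip; (ii) 0.85 R_nwl + 1.5 R_nwt = 189.9 kip.
R_n = max = 189.9 kip [governs: (ii)]; φR_n = 142.4 kip.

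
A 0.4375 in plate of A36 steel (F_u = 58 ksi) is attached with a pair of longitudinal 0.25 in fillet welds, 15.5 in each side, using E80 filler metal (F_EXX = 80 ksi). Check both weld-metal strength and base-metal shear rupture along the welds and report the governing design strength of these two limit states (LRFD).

φR_n ≈ 197 kip (weld metal governs)

t_e = 0.707 × 0.25 = 0.1767 in; L = 31 in.
Weld metal: φR_n = 0.75 × 0.6 × 80 × 0.1767 × 31 = 197.3 kip.
Base metal (shear rupture): φR_n = 0.75 × 0.6 × 58 × 0.4375 × 31 = 354 kip.
Governing: weld metal.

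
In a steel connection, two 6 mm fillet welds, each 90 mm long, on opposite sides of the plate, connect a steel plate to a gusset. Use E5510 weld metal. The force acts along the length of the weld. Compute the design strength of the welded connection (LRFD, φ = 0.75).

φR_n ≈ 189 kN

E55XX → F_EXX = 550 MPa.
Effective throat t_e = 0.707 × 6 = 4.242 mm.
Total length L = 180 mm; A_we = 4.242 × 180 = 763.6 mm².
F_nw = 0.6 F_EXX = 0.6 × 550 = 330 MPa.
φR_n = 0.75 × 330 × 763.6 × 10⁻³ = 189 kN.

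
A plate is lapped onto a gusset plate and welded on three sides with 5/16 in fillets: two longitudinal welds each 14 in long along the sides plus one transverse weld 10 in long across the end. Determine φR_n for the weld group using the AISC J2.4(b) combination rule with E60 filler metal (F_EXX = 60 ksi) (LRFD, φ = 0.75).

t_e = 0.707 × 0.3125 = 0.2209 in.
R_nwl = 0.6 × 60 × 0.2209 × 28 = 222.7 kips (longitudinal, 2 welds).
R_nwt = 0.6 × 60 × 0.2209 × 10 = 79.54 kips (transverse, base value).
(i) R_nwl + R_nwt = 302.2 kips; (ii) 0.85 R_nwl + 1.5 R_nwt = 308.6 kips.
R_n = max = 308.6 kips [governs: (ii)]; φR_n = 231.5 kips.

φR_n ≈ 231 kips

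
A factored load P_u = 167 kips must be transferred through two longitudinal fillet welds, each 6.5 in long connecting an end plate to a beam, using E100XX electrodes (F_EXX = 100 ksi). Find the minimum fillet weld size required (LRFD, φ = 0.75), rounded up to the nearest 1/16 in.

Total weld length L = 13 in.
Required throat t_e = P_u / (φ × 0.6 F_EXX × L) = 167 / (0.75 × 0.6 × 100 × 13) = 0.2855 in.
Required leg w = t_e / 0.707 = 0.4038 in → use 7/16 in.

w = 7/16 in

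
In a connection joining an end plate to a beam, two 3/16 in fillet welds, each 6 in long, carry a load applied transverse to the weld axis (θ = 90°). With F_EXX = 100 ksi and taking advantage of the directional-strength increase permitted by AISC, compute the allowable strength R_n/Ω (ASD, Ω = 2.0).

t_e = 0.707 × 0.1875 = 0.1326 in; A_we = 0.1326 × 12 = 1.591 in².
Directional factor: 1.0 + 0.5 sin^1.5(90°) = 1.5.
F_nw = 0.6 × 100 × 1.5 = 90 ksi.
R_n/Ω = (90 × 1.591) / 2.0 = 71.58 kips.

R_n/Ω ≈ 71.6 kips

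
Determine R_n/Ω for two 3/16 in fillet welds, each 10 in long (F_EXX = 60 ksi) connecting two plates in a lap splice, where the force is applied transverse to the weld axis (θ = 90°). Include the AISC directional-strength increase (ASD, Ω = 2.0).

R_n/Ω ≈ 71.6 kips

t_e = 0.707 × 0.1875 = 0.1326 in; A_we = 0.1326 × 20 = 2.651 in².
Directional factor: 1.0 + 0.5 sin^1.5(90°) = 1.5.
F_nw = 0.6 × 60 × 1.5 = 54 ksi.
R_n/Ω = (54 × 2.651) / 2.0 = 71.58 kips.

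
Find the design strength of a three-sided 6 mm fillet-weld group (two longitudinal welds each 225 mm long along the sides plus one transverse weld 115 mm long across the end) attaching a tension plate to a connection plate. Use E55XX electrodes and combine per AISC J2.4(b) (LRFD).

φR_n ≈ 593 kN

E55XX → F_EXX = 550 MPa.
t_e = 0.707 × 6 = 4.242 mm.
R_nwl = 0.6 × 550 × 4.242 × 450 × 10⁻³ = 629.9 kN (longitudinal, 2 welds).
R_nwt = 0.6 × 550 × 4.242 × 115 × 10⁻³ = 161 kN (transverse, base value).
(i) R_nwl + R_nwt = 790.9 kN; (ii) 0.85 R_nwl + 1.5 R_nwt = 776.9 kN.
R_n = max = 790.9 kN [governs: (i)]; φR_n = 593.2 kN.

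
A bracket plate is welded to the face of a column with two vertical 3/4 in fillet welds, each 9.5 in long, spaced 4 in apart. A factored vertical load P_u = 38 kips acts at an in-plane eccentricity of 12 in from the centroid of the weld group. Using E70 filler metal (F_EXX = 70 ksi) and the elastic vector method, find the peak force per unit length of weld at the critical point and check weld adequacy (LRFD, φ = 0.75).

f_max ≈ 11.7 kip/in; adequate

Total weld length L_w = 19 in. Treat welds as unit-width lines.
Polar moment about centroid: J = 2[d³/12 + d(b/2)²] = 2[9.5³/12 + 9.5×2²] = 218.9 in³.
Direct shear f_v = P/L_w = 38 / 19 = 2 kip/in (vertical).
Torsion M = P·e = 38 × 12 = 456 kip·in.
Critical point at (x, y) = (2, 4.75) from centroid. f_tx = M·y/J = 9.895 kip/in; f_ty = M·x/J = 4.166 kip/in.
Resultant f_max = √[f_tx² + (f_v + f_ty)²] = √[9.895² + (2 + 4.166)²] = 11.66 kip/in.
Capacity per unit length: φr_n = 0.75 × 0.6 × 70 × (0.707 × 0.75) = 16.7 kip/in.
11.66 ≤ 16.7 → adequate.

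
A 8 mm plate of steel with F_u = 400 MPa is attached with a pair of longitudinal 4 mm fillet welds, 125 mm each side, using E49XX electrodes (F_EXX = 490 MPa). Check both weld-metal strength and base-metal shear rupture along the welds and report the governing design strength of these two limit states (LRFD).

t_e = 0.707 × 4 = 2.828 mm; L = 250 mm.
Weld metal: φR_n = 0.75 × 0.6 × 490 × 2.828 × 250 × 10⁻³ = 155.9 kN.
Base metal (shear rupture): φR_n = 0.75 × 0.6 × 400 × 8 × 250 × 10⁻³ = 360 kN.
Governing: weld metal.

φR_n ≈ 156 kN (weld metal governs)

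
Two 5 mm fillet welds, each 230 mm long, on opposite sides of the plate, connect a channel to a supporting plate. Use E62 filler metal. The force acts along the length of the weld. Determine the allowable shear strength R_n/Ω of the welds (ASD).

R_n/Ω ≈ 302 kN

E62XX → F_EXX = 620 MPa.
Effective throat t_e = 0.707 × 5 = 3.535 mm.
Total length L = 460 mm; A_we = 3.535 × 460 = 1626 mm².
F_nw = 0.6 F_EXX = 0.6 × 620 = 372 MPa.
R_n = 372 × 1626 × 10⁻³ = 604.9 kN; R_n/Ω = 604.9/2.0 = 302.5 kN.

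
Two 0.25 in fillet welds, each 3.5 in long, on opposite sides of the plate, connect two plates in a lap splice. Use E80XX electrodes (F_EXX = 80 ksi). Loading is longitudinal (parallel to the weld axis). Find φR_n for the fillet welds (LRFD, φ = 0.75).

φR_n ≈ 44.5 kips

Effective throat t_e = 0.707 × 0.25 = 0.1767 in.
Total length L = 7 in; A_we = 0.1767 × 7 = 1.237 in².
F_nw = 0.6 F_EXX = 0.6 × 80 = 48 ksi.
φR_n = 0.75 × 48 × 1.237 = 44.54 kips.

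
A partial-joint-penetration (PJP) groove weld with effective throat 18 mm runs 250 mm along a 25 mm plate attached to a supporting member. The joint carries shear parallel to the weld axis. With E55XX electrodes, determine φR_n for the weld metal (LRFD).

E55XX → F_EXX = 550 MPa.
Effective throat (given) t_e = 18 mm.
A_we = 18 × 250 = 4500 mm².
F_nw = 0.6 F_EXX = 330 MPa.
φR_n = 0.75 × 330 × 4500 × 10⁻³ = 1114 kN.

φR_n ≈ 1110 kN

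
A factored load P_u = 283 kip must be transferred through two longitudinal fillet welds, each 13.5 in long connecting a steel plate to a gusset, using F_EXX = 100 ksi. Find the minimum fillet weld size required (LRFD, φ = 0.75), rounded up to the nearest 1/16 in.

Total weld length L = 27 in.
Required throat t_e = P_u / (φ × 0.6 F_EXX × L) = 283 / (0.75 × 0.6 × 100 × 27) = 0.2329 in.
Required leg w = t_e / 0.707 = 0.3295 in → use 3/8 in.

w = 3/8 in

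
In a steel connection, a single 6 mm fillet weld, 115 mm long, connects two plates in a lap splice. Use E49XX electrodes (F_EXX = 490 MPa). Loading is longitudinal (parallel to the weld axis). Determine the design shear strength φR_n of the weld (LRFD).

Effective throat t_e = 0.707 × 6 = 4.242 mm.
Total length L = 115 mm; A_we = 4.242 × 115 = 487.8 mm².
F_nw = 0.6 F_EXX = 0.6 × 490 = 294 MPa.
φR_n = 0.75 × 294 × 487.8 × 10⁻³ = 107.6 kN.

φR_n ≈ 108 kN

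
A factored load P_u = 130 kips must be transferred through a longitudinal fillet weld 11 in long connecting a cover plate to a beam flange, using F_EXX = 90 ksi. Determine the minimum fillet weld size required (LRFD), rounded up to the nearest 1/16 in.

w = 7/16 in

Total weld length L = 11 in.
Required throat t_e = P_u / (φ × 0.6 F_EXX × L) = 130 / (0.75 × 0.6 × 90 × 11) = 0.2918 in.
Required leg w = t_e / 0.707 = 0.4127 in → use 7/16 in.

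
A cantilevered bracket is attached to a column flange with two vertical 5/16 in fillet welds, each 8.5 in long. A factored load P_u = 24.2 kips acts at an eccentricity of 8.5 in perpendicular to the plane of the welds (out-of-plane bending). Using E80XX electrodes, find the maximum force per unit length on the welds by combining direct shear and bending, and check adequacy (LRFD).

f_max ≈ 8.66 kip/in; NOT adequate

E80XX → F_EXX = 80 ksi.
L_w = 2 × 8.5 = 17 in; section modulus (unit throat) S = 2 × L²/6 = 24.08 in².
Direct shear f_v = P/L_w = 24.2/17 = 1.424 kip/in.
Moment M = P × e = 24.2 × 8.5 = 205.7 kip·in; bending f_b = M/S = 8.541 kip/in.
f_max = √(f_v² + f_b²) = √(1.424² + 8.541²) = 8.659 kip/in.
φr_n = 0.75 × 0.6 × 80 × (0.707 × 0.3125) = 7.954 kip/in → NOT adequate.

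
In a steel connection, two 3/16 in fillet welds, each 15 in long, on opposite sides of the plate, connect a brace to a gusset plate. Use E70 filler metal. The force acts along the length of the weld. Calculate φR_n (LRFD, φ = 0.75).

E70XX → F_EXX = 70 ksi.
Effective throat t_e = 0.707 × 0.1875 = 0.1326 in.
Total length L = 30 in; A_we = 0.1326 × 30 = 3.977 in².
F_nw = 0.6 F_EXX = 0.6 × 70 = 42 ksi.
φR_n = 0.75 × 42 × 3.977 = 125.3 kips.

φR_n ≈ 125 kips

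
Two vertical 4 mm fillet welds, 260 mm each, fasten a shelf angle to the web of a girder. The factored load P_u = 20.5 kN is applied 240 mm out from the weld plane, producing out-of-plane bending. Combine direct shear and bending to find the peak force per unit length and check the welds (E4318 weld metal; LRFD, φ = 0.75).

f_max ≈ 222 N/mm; adequate

E43XX → F_EXX = 430 MPa.
L_w = 2 × 260 = 520 mm; section modulus (unit throat) S = 2 × L²/6 = 22530 mm².
Direct shear f_v = P/L_w = 20.5×10³/520 = 39.42 N/mm.
Moment M = P × e = 20.5×10³ × 240 = 4920000 N·mm; bending f_b = M/S = 218.3 N/mm.
f_max = √(f_v² + f_b²) = √(39.42² + 218.3²) = 221.9 N/mm.
φr_n = 0.75 × 0.6 × 430 × (0.707 × 4) = 547.2 N/mm → adequate.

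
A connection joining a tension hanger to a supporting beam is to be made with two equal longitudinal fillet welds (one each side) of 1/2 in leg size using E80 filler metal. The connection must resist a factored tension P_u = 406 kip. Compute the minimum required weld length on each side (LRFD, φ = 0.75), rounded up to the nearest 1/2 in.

E80XX → F_EXX = 80 ksi.
Throat t_e = 0.707 × 0.5 = 0.3535 in.
φr_n = 0.75 × 0.6 × 80 × 0.3535 = 12.73 kip/in.
L_req = P_u / φr_n = 406 / 12.73 = 31.9 in total.
Per side: 31.9 / 2 = 15.95 in.
Round up → use L = 16 in on each side.

L = 16 in on each side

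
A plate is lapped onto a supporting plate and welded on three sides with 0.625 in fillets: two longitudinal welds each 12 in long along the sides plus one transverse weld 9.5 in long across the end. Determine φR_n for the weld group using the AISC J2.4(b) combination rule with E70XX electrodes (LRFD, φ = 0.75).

E70XX → F_EXX = 70 ksi.
t_e = 0.707 × 0.625 = 0.4419 in.
R_nwl = 0.6 × 70 × 0.4419 × 24 = 445.4 kip (longitudinal, 2 welds).
R_nwt = 0.6 × 70 × 0.4419 × 9.5 = 176.3 kip (transverse, base value).
(i) R_nwl + R_nwt = 621.7 kip; (ii) 0.85 R_nwl + 1.5 R_nwt = 643.1 kip.
R_n = max = 643.1 kip [governs: (ii)]; φR_n = 482.3 kip.

φR_n ≈ 482 kip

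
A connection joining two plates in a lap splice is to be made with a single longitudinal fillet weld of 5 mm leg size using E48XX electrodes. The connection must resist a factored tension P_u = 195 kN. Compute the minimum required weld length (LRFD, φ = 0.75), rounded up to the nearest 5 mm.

E48XX → F_EXX = 480 MPa.
Throat t_e = 0.707 × 5 = 3.535 mm.
φr_n = 0.75 × 0.6 × 480 × 3.535 × 10⁻³ = 0.7636 kN/mm.
L_req = P_u / φr_n = 195 / 0.7636 = 255.4 mm total.
Round up → use L = 260 mm.

L = 260 mm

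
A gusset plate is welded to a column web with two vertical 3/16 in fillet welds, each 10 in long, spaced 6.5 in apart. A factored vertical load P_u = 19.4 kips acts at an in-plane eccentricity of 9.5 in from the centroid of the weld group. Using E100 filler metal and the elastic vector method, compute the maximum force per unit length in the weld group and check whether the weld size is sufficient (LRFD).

f_max ≈ 3.53 kip/in; adequate

E100XX → F_EXX = 100 ksi.
Total weld length L_w = 20 in. Treat welds as unit-width lines.
Polar moment about centroid: J = 2[d³/12 + d(b/2)²] = 2[10³/12 + 10×3.25²] = 377.9 in³.
Direct shear f_v = P/L_w = 19.4 / 20 = 0.97 kip/in (vertical).
Torsion M = P·e = 19.4 × 9.5 = 184.3 kip·in.
Critical point at (x, y) = (3.25, 5) from centroid. f_tx = M·y/J = 2.438 kip/in; f_ty = M·x/J = 1.585 kip/in.
Resultant f_max = √[f_tx² + (f_v + f_ty)²] = √[2.438² + (0.97 + 1.585)²] = 3.532 kip/in.
Capacity per unit length: φr_n = 0.75 × 0.6 × 100 × (0.707 × 0.1875) = 5.965 kip/in.
3.532 ≤ 5.965 → adequate.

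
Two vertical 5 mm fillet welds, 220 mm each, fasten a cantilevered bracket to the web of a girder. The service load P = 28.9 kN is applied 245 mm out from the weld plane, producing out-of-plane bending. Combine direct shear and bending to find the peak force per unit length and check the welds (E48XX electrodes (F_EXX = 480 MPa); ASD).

L_w = 2 × 220 = 440 mm; section modulus (unit throat) S = 2 × L²/6 = 16130 mm².
Direct shear f_v = P/L_w = 28.9×10³/440 = 65.68 N/mm.
Moment M = P × e = 28.9×10³ × 245 = 7080500 N·mm; bending f_b = M/S = 438.9 N/mm.
f_max = √(f_v² + f_b²) = √(65.68² + 438.9²) = 443.8 N/mm.
r_n/Ω = (1/2.0) × 0.6 × 480 × (0.707 × 5) = 509 N/mm → adequate.

f_max ≈ 444 N/mm; adequate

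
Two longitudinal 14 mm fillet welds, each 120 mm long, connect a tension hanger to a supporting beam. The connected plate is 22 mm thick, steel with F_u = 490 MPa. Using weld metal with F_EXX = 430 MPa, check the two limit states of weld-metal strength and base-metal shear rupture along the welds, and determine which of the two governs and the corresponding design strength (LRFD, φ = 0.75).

φR_n ≈ 460 kN (weld metal governs)

t_e = 0.707 × 14 = 9.898 mm; L = 240 mm.
Weld metal: φR_n = 0.75 × 0.6 × 430 × 9.898 × 240 × 10⁻³ = 459.7 kN.
Base metal (shear rupture): φR_n = 0.75 × 0.6 × 490 × 22 × 240 × 10⁻³ = 1164 kN.
Governing: weld metal.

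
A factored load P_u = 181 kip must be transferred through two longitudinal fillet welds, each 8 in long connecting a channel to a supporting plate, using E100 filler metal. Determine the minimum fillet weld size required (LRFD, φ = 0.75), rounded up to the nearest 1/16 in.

w = 3/8 in

E100XX → F_EXX = 100 ksi.
Total weld length L = 16 in.
Required throat t_e = P_u / (φ × 0.6 F_EXX × L) = 181 / (0.75 × 0.6 × 100 × 16) = 0.2514 in.
Required leg w = t_e / 0.707 = 0.3556 in → use 3/8 in.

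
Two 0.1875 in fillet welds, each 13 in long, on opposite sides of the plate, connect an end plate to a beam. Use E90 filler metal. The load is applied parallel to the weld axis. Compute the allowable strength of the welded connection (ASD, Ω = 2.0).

E90XX → F_EXX = 90 ksi.
Effective throat t_e = 0.707 × 0.1875 = 0.1326 in.
Total length L = 26 in; A_we = 0.1326 × 26 = 3.447 in².
F_nw = 0.6 F_EXX = 0.6 × 90 = 54 ksi.
R_n = 54 × 3.447 = 186.1 kip; R_n/Ω = 186.1/2.0 = 93.06 kip.

R_n/Ω ≈ 93.1 kip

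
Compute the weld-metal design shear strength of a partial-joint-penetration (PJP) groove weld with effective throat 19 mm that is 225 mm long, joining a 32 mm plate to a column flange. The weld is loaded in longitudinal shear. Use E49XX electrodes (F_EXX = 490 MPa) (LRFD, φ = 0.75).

φR_n ≈ 943 kN

Effective throat (given) t_e = 19 mm.
A_we = 19 × 225 = 4275 mm².
F_nw = 0.6 F_EXX = 294 MPa.
φR_n = 0.75 × 294 × 4275 × 10⁻³ = 942.6 kN.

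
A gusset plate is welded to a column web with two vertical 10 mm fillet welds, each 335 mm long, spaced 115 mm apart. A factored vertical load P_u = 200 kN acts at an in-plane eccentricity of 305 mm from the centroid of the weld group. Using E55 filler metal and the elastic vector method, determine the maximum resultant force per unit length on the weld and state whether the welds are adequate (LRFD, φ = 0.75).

E55XX → F_EXX = 550 MPa.
Total weld length L_w = 670 mm. Treat welds as unit-width lines.
Polar moment about centroid: J = 2[d³/12 + d(b/2)²] = 2[335³/12 + 335×57.5²] = 8481000 mm³.
Direct shear f_v = P/L_w = 200×10³ / 670 = 298.5 N/mm (vertical).
Torsion M = P·e = 200×10³ × 305 = 61000000 N·mm.
Critical point at (x, y) = (57.5, 167.5) from centroid. f_tx = M·y/J = 1205 N/mm; f_ty = M·x/J = 413.6 N/mm.
Resultant f_max = √[f_tx² + (f_v + f_ty)²] = √[1205² + (298.5 + 413.6)²] = 1399 N/mm.
Capacity per unit length: φr_n = 0.75 × 0.6 × 550 × (0.707 × 10) = 1750 N/mm.
1399 ≤ 1750 → adequate.

f_max ≈ 1400 N/mm; adequate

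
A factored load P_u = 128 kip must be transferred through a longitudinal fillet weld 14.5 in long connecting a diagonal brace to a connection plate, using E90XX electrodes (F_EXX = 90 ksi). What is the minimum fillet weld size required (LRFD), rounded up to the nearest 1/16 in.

w = 5/16 in

Total weld length L = 14.5 in.
Required throat t_e = P_u / (φ × 0.6 F_EXX × L) = 128 / (0.75 × 0.6 × 90 × 14.5) = 0.218 in.
Required leg w = t_e / 0.707 = 0.3083 in → use 5/16 in.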